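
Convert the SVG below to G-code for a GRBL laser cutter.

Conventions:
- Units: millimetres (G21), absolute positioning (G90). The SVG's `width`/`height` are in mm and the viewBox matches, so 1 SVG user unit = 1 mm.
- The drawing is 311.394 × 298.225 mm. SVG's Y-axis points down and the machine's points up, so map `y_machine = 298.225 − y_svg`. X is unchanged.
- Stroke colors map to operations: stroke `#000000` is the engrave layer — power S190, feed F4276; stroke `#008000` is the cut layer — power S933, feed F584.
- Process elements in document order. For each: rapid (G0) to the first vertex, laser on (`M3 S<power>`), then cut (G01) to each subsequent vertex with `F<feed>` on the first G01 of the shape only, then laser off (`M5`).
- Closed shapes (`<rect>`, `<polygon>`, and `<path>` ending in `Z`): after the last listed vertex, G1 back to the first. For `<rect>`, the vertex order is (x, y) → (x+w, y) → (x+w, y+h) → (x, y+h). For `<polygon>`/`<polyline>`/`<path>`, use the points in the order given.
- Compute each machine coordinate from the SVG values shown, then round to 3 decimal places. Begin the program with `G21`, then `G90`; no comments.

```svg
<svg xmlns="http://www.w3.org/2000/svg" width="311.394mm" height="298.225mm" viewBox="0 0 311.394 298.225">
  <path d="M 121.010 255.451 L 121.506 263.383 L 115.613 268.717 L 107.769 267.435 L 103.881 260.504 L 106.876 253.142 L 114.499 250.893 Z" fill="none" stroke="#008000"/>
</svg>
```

Since the viewBox matches the mm dimensions, user units are millimetres directly. The only transform is the Y-flip y_m = 298.225 − y_svg.

Shape 1 is a regular polygon drawn with `<path>`. Its stroke #008000 means cut at S933, F584. After flipping Y the toolpath is (121.010,42.774) → (121.506,34.842) → (115.613,29.508) → (107.769,30.790) → (103.881,37.721) → (106.876,45.083) → (114.499,47.332) → (121.010,42.774), returning to the start.

G21
G90
G0 X121.010 Y42.774
M3 S933
G01 X121.506 Y34.842 F584
G01 X115.613 Y29.508
G01 X107.769 Y30.790
G01 X103.881 Y37.721
G01 X106.876 Y45.083
G01 X114.499 Y47.332
G01 X121.010 Y42.774
M5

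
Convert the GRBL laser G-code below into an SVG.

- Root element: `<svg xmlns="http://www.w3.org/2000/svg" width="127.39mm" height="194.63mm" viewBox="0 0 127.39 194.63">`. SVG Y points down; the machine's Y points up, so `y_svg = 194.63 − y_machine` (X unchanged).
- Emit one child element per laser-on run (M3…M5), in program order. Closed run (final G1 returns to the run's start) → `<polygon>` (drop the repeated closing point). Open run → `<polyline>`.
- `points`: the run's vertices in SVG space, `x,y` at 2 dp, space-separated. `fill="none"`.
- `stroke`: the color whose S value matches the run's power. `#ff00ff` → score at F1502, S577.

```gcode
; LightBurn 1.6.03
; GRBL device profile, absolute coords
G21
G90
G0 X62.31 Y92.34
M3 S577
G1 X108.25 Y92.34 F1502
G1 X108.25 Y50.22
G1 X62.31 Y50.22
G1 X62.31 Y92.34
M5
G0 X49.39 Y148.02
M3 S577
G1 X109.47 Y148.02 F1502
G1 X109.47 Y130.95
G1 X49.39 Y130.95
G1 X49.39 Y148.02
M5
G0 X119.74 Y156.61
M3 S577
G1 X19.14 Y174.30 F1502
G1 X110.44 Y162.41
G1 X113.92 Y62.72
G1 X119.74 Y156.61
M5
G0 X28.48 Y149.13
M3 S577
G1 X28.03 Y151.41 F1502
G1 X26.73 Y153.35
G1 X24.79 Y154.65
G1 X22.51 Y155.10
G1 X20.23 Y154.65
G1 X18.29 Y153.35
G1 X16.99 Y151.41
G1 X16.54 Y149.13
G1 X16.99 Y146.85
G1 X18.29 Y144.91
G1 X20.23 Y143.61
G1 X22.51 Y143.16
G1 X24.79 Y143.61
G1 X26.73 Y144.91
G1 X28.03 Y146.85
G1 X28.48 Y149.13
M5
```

Machine Y-up, SVG Y-down with viewBox height 194.63, so y_svg = 194.63 − y_machine; X carries over. Every run uses S577, so all elements get stroke `#ff00ff` (score).

Run 1: The run returns to its start, so emit a `<polygon>` with points (Y-flipped): 62.31,102.29 108.25,102.29 108.25,144.41 62.31,144.41.

Run 2: The run returns to its start, so emit a `<polygon>` with points (Y-flipped): 49.39,46.61 109.47,46.61 109.47,63.68 49.39,63.68.

Run 3: The run returns to its start, so emit a `<polygon>` with points (Y-flipped): 119.74,38.02 19.14,20.33 110.44,32.22 113.92,131.91.

Run 4: The run returns to its start, so emit a `<polygon>` with points (Y-flipped): 28.48,45.50 28.03,43.22 26.73,41.28 24.79,39.98 22.51,39.53 20.23,39.98 18.29,41.28 16.99,43.22 16.54,45.50 16.99,47.78 18.29,49.72 20.23,51.02 22.51,51.47 24.79,51.02 26.73,49.72 28.03,47.78.

<svg xmlns="http://www.w3.org/2000/svg" width="127.39mm" height="194.63mm" viewBox="0 0 127.39 194.63">
  <polygon points="62.31,102.29 108.25,102.29 108.25,144.41 62.31,144.41" fill="none" stroke="#ff00ff"/>
  <polygon points="49.39,46.61 109.47,46.61 109.47,63.68 49.39,63.68" fill="none" stroke="#ff00ff"/>
  <polygon points="119.74,38.02 19.14,20.33 110.44,32.22 113.92,131.91" fill="none" stroke="#ff00ff"/>
  <polygon points="28.48,45.50 28.03,43.22 26.73,41.28 24.79,39.98 22.51,39.53 20.23,39.98 18.29,41.28 16.99,43.22 16.54,45.50 16.99,47.78 18.29,49.72 20.23,51.02 22.51,51.47 24.79,51.02 26.73,49.72 28.03,47.78" fill="none" stroke="#ff00ff"/>
</svg>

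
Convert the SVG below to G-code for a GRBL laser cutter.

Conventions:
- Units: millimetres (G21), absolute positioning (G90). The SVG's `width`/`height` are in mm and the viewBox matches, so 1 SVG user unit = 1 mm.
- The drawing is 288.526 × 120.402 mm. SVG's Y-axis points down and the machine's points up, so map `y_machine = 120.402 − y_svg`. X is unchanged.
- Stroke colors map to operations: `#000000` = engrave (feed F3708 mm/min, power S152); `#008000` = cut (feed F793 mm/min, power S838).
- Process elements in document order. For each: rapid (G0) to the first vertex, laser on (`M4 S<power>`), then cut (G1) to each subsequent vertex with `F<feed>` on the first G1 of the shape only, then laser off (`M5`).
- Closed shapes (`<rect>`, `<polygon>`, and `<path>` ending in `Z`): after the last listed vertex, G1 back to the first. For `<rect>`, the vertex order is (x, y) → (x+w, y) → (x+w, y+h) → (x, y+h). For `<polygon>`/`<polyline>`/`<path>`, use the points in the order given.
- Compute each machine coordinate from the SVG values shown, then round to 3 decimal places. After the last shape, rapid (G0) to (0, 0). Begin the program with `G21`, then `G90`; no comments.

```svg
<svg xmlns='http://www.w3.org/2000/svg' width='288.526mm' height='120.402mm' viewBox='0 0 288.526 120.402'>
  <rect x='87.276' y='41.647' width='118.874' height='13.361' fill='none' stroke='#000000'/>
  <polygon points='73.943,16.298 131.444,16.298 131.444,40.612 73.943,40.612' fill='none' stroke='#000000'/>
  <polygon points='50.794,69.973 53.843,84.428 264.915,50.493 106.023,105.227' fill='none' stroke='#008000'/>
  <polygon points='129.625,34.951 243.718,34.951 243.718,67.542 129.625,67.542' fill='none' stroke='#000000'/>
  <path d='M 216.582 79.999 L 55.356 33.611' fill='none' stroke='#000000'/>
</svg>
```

Since the viewBox matches the mm dimensions, user units are millimetres directly. The only transform is the Y-flip y_m = 120.402 − y_svg.

Shape 1 is a rectangle drawn with `<rect>`. Its stroke #000000 means engrave at S152, F3708. After flipping Y the toolpath is (87.276,78.755) → (206.150,78.755) → (206.150,65.394) → (87.276,65.394) → (87.276,78.755), returning to the start.

Shape 2 is a rectangle drawn with `<polygon>`. Its stroke #000000 means engrave at S152, F3708. After flipping Y the toolpath is (73.943,104.104) → (131.444,104.104) → (131.444,79.790) → (73.943,79.790) → (73.943,104.104), returning to the start.

Shape 3 is a closed polygon drawn with `<polygon>`. Its stroke #008000 means cut at S838, F793. After flipping Y the toolpath is (50.794,50.429) → (53.843,35.974) → (264.915,69.909) → (106.023,15.175) → (50.794,50.429), returning to the start.

Shape 4 is a rectangle drawn with `<polygon>`. Its stroke #000000 means engrave at S152, F3708. After flipping Y the toolpath is (129.625,85.451) → (243.718,85.451) → (243.718,52.860) → (129.625,52.860) → (129.625,85.451), returning to the start.

Shape 5 is a line segment drawn with `<path>`. Its stroke #000000 means engrave at S152, F3708. After flipping Y the toolpath is (216.582,40.403) → (55.356,86.791).

G21
G90
G0 X87.276 Y78.755
M4 S152
G1 X206.150 Y78.755 F3708
G1 X206.150 Y65.394
G1 X87.276 Y65.394
G1 X87.276 Y78.755
M5
G0 X73.943 Y104.104
M4 S152
G1 X131.444 Y104.104 F3708
G1 X131.444 Y79.790
G1 X73.943 Y79.790
G1 X73.943 Y104.104
M5
G0 X50.794 Y50.429
M4 S838
G1 X53.843 Y35.974 F793
G1 X264.915 Y69.909
G1 X106.023 Y15.175
G1 X50.794 Y50.429
M5
G0 X129.625 Y85.451
M4 S152
G1 X243.718 Y85.451 F3708
G1 X243.718 Y52.860
G1 X129.625 Y52.860
G1 X129.625 Y85.451
M5
G0 X216.582 Y40.403
M4 S152
G1 X55.356 Y86.791 F3708
M5
G0 X0.000 Y0.000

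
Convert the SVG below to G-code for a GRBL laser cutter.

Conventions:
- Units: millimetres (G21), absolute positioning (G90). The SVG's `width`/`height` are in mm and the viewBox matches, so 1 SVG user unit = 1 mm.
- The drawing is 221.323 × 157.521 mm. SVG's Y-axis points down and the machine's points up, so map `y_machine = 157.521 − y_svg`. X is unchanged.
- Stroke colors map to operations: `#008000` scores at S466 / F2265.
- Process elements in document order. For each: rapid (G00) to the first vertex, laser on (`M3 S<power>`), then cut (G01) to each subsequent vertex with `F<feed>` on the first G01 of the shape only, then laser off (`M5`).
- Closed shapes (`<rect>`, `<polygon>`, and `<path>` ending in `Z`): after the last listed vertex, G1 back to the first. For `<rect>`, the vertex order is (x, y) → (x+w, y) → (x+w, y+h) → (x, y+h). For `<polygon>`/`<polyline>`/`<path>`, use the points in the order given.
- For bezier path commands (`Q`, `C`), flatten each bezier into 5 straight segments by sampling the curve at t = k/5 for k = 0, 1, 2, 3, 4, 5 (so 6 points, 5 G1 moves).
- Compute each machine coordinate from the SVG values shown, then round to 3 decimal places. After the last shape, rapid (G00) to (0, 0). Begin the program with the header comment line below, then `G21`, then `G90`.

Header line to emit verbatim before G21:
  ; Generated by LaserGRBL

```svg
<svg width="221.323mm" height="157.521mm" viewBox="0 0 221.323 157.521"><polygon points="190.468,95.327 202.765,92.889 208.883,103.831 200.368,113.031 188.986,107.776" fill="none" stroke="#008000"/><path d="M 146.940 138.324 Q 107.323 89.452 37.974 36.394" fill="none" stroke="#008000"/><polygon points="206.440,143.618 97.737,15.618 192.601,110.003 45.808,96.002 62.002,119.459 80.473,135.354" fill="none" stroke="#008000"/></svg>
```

; Generated by LaserGRBL
G21
G90
G00 X190.468 Y62.194
M3 S466
G01 X202.765 Y64.632 F2265
G01 X208.883 Y53.690
G01 X200.368 Y44.490
G01 X188.986 Y49.745
G01 X190.468 Y62.194
M5
G00 X146.940 Y19.197
M3 S466
G01 X129.904 Y38.913 F2265
G01 X110.489 Y58.964
G01 X88.696 Y79.350
G01 X64.524 Y100.071
G01 X37.974 Y121.127
M5
G00 X206.440 Y13.903
M3 S466
G01 X97.737 Y141.903 F2265
G01 X192.601 Y47.518
G01 X45.808 Y61.519
G01 X62.002 Y38.062
G01 X80.473 Y22.167
G01 X206.440 Y13.903
M5
G00 X0.000 Y0.000

viewBox `0 0 221.323 157.521` with mm width/height → 1 unit = 1 mm. Flip: y_m = 157.521 − y_svg.

**Shape 1** — `<polygon>` regular polygon, stroke `#008000` → score (S466, F2265). Machine vertices: (190.468,62.194) → (202.765,64.632) → (208.883,53.690) → (200.368,44.490) → (188.986,49.745) → (190.468,62.194). Closed: final G1 returns to the first vertex.

**Shape 2** — `<path>` quadratic bezier, stroke `#008000` → score (S466, F2265). Control points (SVG): P0=(146.940,138.324), P1=(107.323,89.452), P2=(37.974,36.394); sampled at t=k/5. Machine vertices: (146.940,19.197) → (129.904,38.913) → (110.489,58.964) → (88.696,79.350) → (64.524,100.071) → (37.974,121.127). Open path.

**Shape 3** — `<polygon>` closed polygon, stroke `#008000` → score (S466, F2265). Machine vertices: (206.440,13.903) → (97.737,141.903) → (192.601,47.518) → (45.808,61.519) → (62.002,38.062) → (80.473,22.167) → (206.440,13.903). Closed: final G1 returns to the first vertex.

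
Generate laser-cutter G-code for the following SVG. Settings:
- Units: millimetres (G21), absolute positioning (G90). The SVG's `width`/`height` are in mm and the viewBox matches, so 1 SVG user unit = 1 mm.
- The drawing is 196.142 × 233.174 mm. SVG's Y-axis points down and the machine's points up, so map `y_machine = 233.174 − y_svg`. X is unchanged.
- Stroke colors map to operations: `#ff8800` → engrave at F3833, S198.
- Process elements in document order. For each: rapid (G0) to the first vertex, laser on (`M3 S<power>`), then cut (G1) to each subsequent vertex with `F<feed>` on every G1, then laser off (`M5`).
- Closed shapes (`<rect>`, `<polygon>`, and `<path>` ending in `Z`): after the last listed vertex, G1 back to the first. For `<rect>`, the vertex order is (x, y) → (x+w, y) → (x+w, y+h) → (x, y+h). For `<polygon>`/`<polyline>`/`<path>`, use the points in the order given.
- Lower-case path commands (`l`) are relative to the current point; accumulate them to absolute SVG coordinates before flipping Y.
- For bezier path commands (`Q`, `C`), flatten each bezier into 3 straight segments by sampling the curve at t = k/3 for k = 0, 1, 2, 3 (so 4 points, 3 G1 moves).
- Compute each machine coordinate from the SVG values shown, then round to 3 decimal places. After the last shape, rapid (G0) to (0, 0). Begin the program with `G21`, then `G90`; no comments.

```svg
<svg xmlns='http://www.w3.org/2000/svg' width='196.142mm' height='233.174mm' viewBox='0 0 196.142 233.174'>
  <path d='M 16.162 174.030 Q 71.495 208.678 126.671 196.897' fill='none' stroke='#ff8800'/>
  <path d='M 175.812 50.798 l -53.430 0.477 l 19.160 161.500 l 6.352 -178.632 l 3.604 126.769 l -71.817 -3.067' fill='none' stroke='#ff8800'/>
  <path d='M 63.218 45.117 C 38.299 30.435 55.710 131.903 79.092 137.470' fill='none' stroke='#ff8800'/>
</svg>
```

G21
G90
G0 X16.162 Y59.144
M3 S198
G1 X53.033 Y41.204 F3833
G1 X89.870 Y33.582 F3833
G1 X126.671 Y36.277 F3833
M5
G0 X175.812 Y182.376
M3 S198
G1 X122.382 Y181.899 F3833
G1 X141.542 Y20.399 F3833
G1 X147.894 Y199.031 F3833
G1 X151.498 Y72.262 F3833
G1 X79.681 Y75.329 F3833
M5
G0 X63.218 Y188.057
M3 S198
G1 X51.062 Y171.876 F3833
G1 X59.047 Y125.384 F3833
G1 X79.092 Y95.704 F3833
M5
G0 X0.000 Y0.000

Since the viewBox matches the mm dimensions, user units are millimetres directly. The only transform is the Y-flip y_m = 233.174 − y_svg.

Shape 1 is a quadratic bezier drawn with `<path>`. Its stroke #ff8800 means engrave at S198, F3833. After flipping Y the toolpath is (16.162,59.144) → (53.033,41.204) → (89.870,33.582) → (126.671,36.277).

Shape 2 is a open polyline drawn with `<path>`. Its stroke #ff8800 means engrave at S198, F3833. After flipping Y the toolpath is (175.812,182.376) → (122.382,181.899) → (141.542,20.399) → (147.894,199.031) → (151.498,72.262) → (79.681,75.329).

Shape 3 is a cubic bezier drawn with `<path>`. Its stroke #ff8800 means engrave at S198, F3833. After flipping Y the toolpath is (63.218,188.057) → (51.062,171.876) → (59.047,125.384) → (79.092,95.704).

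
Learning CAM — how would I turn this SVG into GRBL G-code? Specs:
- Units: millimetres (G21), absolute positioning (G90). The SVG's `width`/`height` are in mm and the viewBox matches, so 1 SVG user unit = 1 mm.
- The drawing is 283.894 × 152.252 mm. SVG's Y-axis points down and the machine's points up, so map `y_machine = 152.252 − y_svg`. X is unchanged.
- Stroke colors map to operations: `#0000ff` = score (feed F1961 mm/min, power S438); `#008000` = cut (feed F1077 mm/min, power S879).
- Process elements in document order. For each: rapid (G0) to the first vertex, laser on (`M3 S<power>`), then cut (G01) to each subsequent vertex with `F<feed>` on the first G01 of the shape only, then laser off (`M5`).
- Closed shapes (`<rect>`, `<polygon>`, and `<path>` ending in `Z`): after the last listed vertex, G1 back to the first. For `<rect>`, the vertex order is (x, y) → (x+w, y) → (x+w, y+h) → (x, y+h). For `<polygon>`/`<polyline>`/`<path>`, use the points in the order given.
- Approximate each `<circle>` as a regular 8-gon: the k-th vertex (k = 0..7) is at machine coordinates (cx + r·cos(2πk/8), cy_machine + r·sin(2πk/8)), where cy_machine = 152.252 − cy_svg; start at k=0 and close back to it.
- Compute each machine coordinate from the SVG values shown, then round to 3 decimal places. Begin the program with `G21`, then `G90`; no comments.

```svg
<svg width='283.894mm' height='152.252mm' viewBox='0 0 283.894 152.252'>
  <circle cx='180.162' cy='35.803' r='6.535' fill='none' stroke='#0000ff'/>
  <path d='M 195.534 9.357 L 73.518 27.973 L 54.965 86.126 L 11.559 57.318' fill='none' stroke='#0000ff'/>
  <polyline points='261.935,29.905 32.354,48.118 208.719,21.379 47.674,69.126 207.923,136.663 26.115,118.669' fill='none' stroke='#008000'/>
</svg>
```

G21
G90
G0 X186.697 Y116.449
M3 S438
G01 X184.783 Y121.070 F1961
G01 X180.162 Y122.984
G01 X175.541 Y121.070
G01 X173.627 Y116.449
G01 X175.541 Y111.828
G01 X180.162 Y109.914
G01 X184.783 Y111.828
G01 X186.697 Y116.449
M5
G0 X195.534 Y142.895
M3 S438
G01 X73.518 Y124.279 F1961
G01 X54.965 Y66.126
G01 X11.559 Y94.934
M5
G0 X261.935 Y122.347
M3 S879
G01 X32.354 Y104.134 F1077
G01 X208.719 Y130.873
G01 X47.674 Y83.126
G01 X207.923 Y15.589
G01 X26.115 Y33.583
M5

Since the viewBox matches the mm dimensions, user units are millimetres directly. The only transform is the Y-flip y_m = 152.252 − y_svg.

Shape 1 is a circle drawn with `<circle>`. Its stroke #0000ff means score at S438, F1961. After flipping Y the toolpath is (186.697,116.449) → (184.783,121.070) → (180.162,122.984) → (175.541,121.070) → (173.627,116.449) → (175.541,111.828) → (180.162,109.914) → (184.783,111.828) → (186.697,116.449), returning to the start.

Shape 2 is a open polyline drawn with `<path>`. Its stroke #0000ff means score at S438, F1961. After flipping Y the toolpath is (195.534,142.895) → (73.518,124.279) → (54.965,66.126) → (11.559,94.934).

Shape 3 is a open polyline drawn with `<polyline>`. Its stroke #008000 means cut at S879, F1077. After flipping Y the toolpath is (261.935,122.347) → (32.354,104.134) → (208.719,130.873) → (47.674,83.126) → (207.923,15.589) → (26.115,33.583).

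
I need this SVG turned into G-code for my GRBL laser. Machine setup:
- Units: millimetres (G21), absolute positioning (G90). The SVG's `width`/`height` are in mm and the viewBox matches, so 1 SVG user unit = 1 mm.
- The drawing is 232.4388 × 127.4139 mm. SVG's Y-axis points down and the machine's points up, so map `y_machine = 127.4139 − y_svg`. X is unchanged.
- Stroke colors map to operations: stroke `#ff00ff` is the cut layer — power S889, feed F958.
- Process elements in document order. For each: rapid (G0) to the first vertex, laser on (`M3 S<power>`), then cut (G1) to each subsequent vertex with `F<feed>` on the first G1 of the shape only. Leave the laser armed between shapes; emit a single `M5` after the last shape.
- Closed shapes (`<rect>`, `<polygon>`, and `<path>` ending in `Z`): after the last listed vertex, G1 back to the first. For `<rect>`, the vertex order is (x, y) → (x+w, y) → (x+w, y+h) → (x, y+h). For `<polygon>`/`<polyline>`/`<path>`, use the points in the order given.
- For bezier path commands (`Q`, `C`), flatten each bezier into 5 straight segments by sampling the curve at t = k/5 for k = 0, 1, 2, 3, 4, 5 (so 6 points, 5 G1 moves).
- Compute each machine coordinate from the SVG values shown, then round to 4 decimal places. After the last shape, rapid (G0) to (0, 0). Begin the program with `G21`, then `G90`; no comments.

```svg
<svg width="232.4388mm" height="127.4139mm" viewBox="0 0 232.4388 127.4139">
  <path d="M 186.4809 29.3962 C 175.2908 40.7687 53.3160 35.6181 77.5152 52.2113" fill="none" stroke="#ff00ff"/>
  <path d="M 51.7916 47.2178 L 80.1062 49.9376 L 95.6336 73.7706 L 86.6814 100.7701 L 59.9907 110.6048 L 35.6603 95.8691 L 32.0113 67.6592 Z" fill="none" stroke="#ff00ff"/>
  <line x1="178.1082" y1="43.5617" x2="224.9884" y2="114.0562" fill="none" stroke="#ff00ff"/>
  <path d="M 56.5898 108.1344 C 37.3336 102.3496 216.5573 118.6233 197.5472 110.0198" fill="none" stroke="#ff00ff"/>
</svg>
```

Since the viewBox matches the mm dimensions, user units are millimetres directly. The only transform is the Y-flip y_m = 127.4139 − y_svg.

Shape 1 is a cubic bezier drawn with `<path>`. Its stroke #ff00ff means cut at S889, F958. After flipping Y the toolpath is (186.4809,98.0177) → (168.5283,92.8708) → (136.3215,89.8527) → (102.1943,87.1265) → (78.4809,82.8554) → (77.5152,75.2026).

Shape 2 is a regular polygon drawn with `<path>`. Its stroke #ff00ff means cut at S889, F958. After flipping Y the toolpath is (51.7916,80.1961) → (80.1062,77.4763) → (95.6336,53.6433) → (86.6814,26.6438) → (59.9907,16.8091) → (35.6603,31.5448) → (32.0113,59.7547) → (51.7916,80.1961), returning to the start.

Shape 3 is a line segment drawn with `<line>`. Its stroke #ff00ff means cut at S889, F958. After flipping Y the toolpath is (178.1082,83.8522) → (224.9884,13.3577).

Shape 4 is a cubic bezier drawn with `<path>`. Its stroke #ff00ff means cut at S889, F958. After flipping Y the toolpath is (56.5898,19.2795) → (65.6800,20.4788) → (103.3630,18.6371) → (150.5968,16.0071) → (188.3389,14.8418) → (197.5472,17.3941).

G21
G90
G0 X186.4809 Y98.0177
M3 S889
G1 X168.5283 Y92.8708 F958
G1 X136.3215 Y89.8527
G1 X102.1943 Y87.1265
G1 X78.4809 Y82.8554
G1 X77.5152 Y75.2026
G0 X51.7916 Y80.1961
M3 S889
G1 X80.1062 Y77.4763 F958
G1 X95.6336 Y53.6433
G1 X86.6814 Y26.6438
G1 X59.9907 Y16.8091
G1 X35.6603 Y31.5448
G1 X32.0113 Y59.7547
G1 X51.7916 Y80.1961
G0 X178.1082 Y83.8522
M3 S889
G1 X224.9884 Y13.3577 F958
G0 X56.5898 Y19.2795
M3 S889
G1 X65.6800 Y20.4788 F958
G1 X103.3630 Y18.6371
G1 X150.5968 Y16.0071
G1 X188.3389 Y14.8418
G1 X197.5472 Y17.3941
M5
G0 X0.0000 Y0.0000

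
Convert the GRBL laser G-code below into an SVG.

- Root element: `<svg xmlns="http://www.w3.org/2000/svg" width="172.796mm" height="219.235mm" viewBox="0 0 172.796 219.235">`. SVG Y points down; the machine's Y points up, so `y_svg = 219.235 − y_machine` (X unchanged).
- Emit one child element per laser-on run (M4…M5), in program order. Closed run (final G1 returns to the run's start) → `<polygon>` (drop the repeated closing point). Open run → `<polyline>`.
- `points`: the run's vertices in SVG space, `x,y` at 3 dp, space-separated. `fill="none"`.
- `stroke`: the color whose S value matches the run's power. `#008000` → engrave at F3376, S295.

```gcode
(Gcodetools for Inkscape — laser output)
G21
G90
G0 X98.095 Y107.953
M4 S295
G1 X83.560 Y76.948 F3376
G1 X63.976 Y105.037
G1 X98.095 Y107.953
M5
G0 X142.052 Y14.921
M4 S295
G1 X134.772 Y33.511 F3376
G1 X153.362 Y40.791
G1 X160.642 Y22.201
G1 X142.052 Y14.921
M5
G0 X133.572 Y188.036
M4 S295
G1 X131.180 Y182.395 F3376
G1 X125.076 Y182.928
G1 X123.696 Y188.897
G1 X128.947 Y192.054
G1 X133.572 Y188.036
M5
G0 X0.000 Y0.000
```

Each laser-on run becomes one SVG element. Flip Y back into SVG space with y_svg = 219.235 − y_machine. Every run uses S295, so all elements get stroke `#008000` (engrave).

Run 1: The run returns to its start, so emit a `<polygon>` with points (Y-flipped): 98.095,111.282 83.560,142.287 63.976,114.198.

Run 2: The run returns to its start, so emit a `<polygon>` with points (Y-flipped): 142.052,204.314 134.772,185.724 153.362,178.444 160.642,197.034.

Run 3: The run returns to its start, so emit a `<polygon>` with points (Y-flipped): 133.572,31.199 131.180,36.840 125.076,36.307 123.696,30.338 128.947,27.181.

<svg xmlns="http://www.w3.org/2000/svg" width="172.796mm" height="219.235mm" viewBox="0 0 172.796 219.235">
  <polygon points="98.095,111.282 83.560,142.287 63.976,114.198" fill="none" stroke="#008000"/>
  <polygon points="142.052,204.314 134.772,185.724 153.362,178.444 160.642,197.034" fill="none" stroke="#008000"/>
  <polygon points="133.572,31.199 131.180,36.840 125.076,36.307 123.696,30.338 128.947,27.181" fill="none" stroke="#008000"/>
</svg>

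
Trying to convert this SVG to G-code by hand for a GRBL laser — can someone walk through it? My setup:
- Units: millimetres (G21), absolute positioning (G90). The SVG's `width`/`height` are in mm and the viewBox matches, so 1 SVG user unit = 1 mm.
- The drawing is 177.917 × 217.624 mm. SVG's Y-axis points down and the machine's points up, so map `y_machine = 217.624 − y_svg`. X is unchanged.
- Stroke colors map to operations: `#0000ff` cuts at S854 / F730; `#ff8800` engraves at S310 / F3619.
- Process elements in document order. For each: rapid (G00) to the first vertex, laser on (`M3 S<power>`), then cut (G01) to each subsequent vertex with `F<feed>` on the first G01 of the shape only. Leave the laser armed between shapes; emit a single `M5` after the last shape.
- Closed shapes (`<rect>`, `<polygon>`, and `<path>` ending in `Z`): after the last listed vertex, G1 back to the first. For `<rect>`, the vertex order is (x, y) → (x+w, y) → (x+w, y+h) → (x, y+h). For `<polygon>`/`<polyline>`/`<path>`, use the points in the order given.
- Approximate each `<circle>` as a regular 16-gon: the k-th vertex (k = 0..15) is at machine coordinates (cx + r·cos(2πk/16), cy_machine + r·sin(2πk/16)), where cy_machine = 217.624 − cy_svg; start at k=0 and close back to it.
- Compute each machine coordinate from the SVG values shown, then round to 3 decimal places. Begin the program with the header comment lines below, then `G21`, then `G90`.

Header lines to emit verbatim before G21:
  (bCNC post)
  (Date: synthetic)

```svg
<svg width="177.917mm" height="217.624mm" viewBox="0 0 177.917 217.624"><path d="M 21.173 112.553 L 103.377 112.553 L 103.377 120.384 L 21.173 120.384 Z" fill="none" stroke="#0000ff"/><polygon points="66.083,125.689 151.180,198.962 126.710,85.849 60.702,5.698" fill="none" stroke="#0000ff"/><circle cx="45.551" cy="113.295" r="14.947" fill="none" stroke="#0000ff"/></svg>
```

1 u = 1 mm; y_m = 217.624 − y.

[1] `<path>` rectangle, #0000ff→cut S854 F730: (21.173,105.071) → (103.377,105.071) → (103.377,97.240) → (21.173,97.240) → (21.173,105.071) (closed)

[2] `<polygon>` closed polygon, #0000ff→cut S854 F730: (66.083,91.935) → (151.180,18.662) → (126.710,131.775) → (60.702,211.926) → (66.083,91.935) (closed)

[3] `<circle>` circle, #0000ff→cut S854 F730: (60.498,104.329) → (59.360,110.049) → (56.120,114.898) → (51.271,118.138) → (45.551,119.276) → (39.831,118.138) → (34.982,114.898) → (31.742,110.049) → (30.604,104.329) → (31.742,98.609) → (34.982,93.760) → (39.831,90.520) → (45.551,89.382) → (51.271,90.520) → (56.120,93.760) → (59.360,98.609) → (60.498,104.329) (closed)

(bCNC post)
(Date: synthetic)
G21
G90
G00 X21.173 Y105.071
M3 S854
G01 X103.377 Y105.071 F730
G01 X103.377 Y97.240
G01 X21.173 Y97.240
G01 X21.173 Y105.071
G00 X66.083 Y91.935
M3 S854
G01 X151.180 Y18.662 F730
G01 X126.710 Y131.775
G01 X60.702 Y211.926
G01 X66.083 Y91.935
G00 X60.498 Y104.329
M3 S854
G01 X59.360 Y110.049 F730
G01 X56.120 Y114.898
G01 X51.271 Y118.138
G01 X45.551 Y119.276
G01 X39.831 Y118.138
G01 X34.982 Y114.898
G01 X31.742 Y110.049
G01 X30.604 Y104.329
G01 X31.742 Y98.609
G01 X34.982 Y93.760
G01 X39.831 Y90.520
G01 X45.551 Y89.382
G01 X51.271 Y90.520
G01 X56.120 Y93.760
G01 X59.360 Y98.609
G01 X60.498 Y104.329
M5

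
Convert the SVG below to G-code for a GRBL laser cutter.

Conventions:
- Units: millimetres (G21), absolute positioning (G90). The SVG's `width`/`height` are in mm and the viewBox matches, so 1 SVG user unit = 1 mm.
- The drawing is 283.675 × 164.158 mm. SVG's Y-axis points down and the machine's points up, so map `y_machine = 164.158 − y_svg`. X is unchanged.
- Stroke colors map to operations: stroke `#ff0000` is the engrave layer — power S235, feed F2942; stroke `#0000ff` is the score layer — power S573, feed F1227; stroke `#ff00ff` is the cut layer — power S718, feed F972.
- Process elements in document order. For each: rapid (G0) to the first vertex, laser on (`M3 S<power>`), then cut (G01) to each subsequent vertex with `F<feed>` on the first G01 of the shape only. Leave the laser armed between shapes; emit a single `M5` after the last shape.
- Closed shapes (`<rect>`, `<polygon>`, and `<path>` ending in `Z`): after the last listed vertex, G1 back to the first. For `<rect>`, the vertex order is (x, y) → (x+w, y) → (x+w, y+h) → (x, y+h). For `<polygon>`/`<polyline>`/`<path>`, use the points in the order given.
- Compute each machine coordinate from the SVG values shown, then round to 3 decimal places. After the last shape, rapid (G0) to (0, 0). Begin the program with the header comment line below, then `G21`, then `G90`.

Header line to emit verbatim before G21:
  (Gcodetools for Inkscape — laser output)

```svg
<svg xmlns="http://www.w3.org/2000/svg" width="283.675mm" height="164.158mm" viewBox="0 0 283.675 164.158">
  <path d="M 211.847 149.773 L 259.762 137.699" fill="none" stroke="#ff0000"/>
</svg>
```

(Gcodetools for Inkscape — laser output)
G21
G90
G0 X211.847 Y14.385
M3 S235
G01 X259.762 Y26.459 F2942
M5
G0 X0.000 Y0.000

1 u = 1 mm; y_m = 164.158 − y.

[1] `<path>` line segment, #ff0000→engrave S235 F2942: (211.847,14.385) → (259.762,26.459)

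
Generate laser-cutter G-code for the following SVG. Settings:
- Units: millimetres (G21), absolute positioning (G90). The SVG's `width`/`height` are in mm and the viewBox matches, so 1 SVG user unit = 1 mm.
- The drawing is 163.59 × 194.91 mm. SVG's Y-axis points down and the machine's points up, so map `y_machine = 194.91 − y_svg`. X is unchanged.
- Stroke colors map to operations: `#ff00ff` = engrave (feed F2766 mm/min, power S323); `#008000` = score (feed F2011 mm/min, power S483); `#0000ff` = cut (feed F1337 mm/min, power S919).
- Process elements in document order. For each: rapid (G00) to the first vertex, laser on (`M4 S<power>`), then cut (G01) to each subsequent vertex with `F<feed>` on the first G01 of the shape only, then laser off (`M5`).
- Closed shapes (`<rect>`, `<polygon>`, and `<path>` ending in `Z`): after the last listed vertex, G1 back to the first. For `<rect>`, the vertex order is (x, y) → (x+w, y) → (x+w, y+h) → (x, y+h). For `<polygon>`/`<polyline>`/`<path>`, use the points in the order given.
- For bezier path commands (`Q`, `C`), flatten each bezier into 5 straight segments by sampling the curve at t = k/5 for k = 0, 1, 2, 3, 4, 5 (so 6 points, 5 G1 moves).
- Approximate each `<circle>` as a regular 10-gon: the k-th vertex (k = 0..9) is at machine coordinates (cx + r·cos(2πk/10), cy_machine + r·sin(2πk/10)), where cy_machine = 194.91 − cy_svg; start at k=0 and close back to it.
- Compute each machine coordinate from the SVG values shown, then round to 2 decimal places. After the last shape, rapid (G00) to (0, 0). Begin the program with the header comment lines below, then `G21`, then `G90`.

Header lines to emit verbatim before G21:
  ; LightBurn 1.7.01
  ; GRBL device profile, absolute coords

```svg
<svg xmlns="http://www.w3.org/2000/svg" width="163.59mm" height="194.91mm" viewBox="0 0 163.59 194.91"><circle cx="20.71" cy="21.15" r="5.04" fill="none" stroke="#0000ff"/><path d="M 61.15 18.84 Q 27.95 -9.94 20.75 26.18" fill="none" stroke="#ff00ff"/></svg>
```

viewBox `0 0 163.59 194.91` with mm width/height → 1 unit = 1 mm. Flip: y_m = 194.91 − y_svg.

**Shape 1** — `<circle>` circle, stroke `#0000ff` → cut (S919, F1337). Machine vertices: (25.75,173.76) → (24.79,176.72) → (22.27,178.55) → (19.15,178.55) → (16.63,176.72) → (15.67,173.76) → (16.63,170.80) → (19.15,168.97) → (22.27,168.97) → (24.79,170.80) → (25.75,173.76). Closed: final G1 returns to the first vertex.

**Shape 2** — `<path>` quadratic bezier, stroke `#ff00ff` → engrave (S323, F2766). Control points (SVG): P0=(61.15,18.84), P1=(27.95,-9.94), P2=(20.75,26.18); sampled at t=k/5. Machine vertices: (61.15,176.07) → (48.91,184.99) → (38.75,188.71) → (30.67,187.24) → (24.67,180.58) → (20.75,168.73). Open path.

; LightBurn 1.7.01
; GRBL device profile, absolute coords
G21
G90
G00 X25.75 Y173.76
M4 S919
G01 X24.79 Y176.72 F1337
G01 X22.27 Y178.55
G01 X19.15 Y178.55
G01 X16.63 Y176.72
G01 X15.67 Y173.76
G01 X16.63 Y170.80
G01 X19.15 Y168.97
G01 X22.27 Y168.97
G01 X24.79 Y170.80
G01 X25.75 Y173.76
M5
G00 X61.15 Y176.07
M4 S323
G01 X48.91 Y184.99 F2766
G01 X38.75 Y188.71
G01 X30.67 Y187.24
G01 X24.67 Y180.58
G01 X20.75 Y168.73
M5
G00 X0.00 Y0.00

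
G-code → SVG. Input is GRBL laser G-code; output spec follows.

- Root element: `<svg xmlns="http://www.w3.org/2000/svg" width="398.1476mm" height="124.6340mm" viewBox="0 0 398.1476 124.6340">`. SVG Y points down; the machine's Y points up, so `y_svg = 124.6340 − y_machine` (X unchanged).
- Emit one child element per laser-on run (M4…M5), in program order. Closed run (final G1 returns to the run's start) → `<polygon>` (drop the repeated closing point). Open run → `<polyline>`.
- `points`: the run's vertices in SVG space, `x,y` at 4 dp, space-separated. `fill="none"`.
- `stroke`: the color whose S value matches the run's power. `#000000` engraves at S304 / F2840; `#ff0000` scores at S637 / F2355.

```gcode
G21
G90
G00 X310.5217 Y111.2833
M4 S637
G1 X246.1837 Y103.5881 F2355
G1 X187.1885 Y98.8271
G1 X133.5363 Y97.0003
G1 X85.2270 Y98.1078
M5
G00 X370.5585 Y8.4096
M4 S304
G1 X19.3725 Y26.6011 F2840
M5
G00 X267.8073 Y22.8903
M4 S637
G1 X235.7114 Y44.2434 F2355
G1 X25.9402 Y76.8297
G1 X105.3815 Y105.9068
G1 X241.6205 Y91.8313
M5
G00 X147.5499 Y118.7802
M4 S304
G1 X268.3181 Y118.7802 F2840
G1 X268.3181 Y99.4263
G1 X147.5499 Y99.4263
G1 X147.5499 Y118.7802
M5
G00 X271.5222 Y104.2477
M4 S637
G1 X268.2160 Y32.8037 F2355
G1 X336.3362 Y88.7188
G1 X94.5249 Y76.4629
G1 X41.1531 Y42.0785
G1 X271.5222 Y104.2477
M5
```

<svg xmlns="http://www.w3.org/2000/svg" width="398.1476mm" height="124.6340mm" viewBox="0 0 398.1476 124.6340">
  <polyline points="310.5217,13.3507 246.1837,21.0459 187.1885,25.8069 133.5363,27.6337 85.2270,26.5262" fill="none" stroke="#ff0000"/>
  <polyline points="370.5585,116.2244 19.3725,98.0329" fill="none" stroke="#000000"/>
  <polyline points="267.8073,101.7437 235.7114,80.3906 25.9402,47.8043 105.3815,18.7272 241.6205,32.8027" fill="none" stroke="#ff0000"/>
  <polygon points="147.5499,5.8538 268.3181,5.8538 268.3181,25.2077 147.5499,25.2077" fill="none" stroke="#000000"/>
  <polygon points="271.5222,20.3863 268.2160,91.8303 336.3362,35.9152 94.5249,48.1711 41.1531,82.5555" fill="none" stroke="#ff0000"/>
</svg>

Each laser-on run becomes one SVG element. Flip Y back into SVG space with y_svg = 124.6340 − y_machine.

Run 1: the run's S637 means `#ff0000` (score). The run is open, so emit a `<polyline>` with points (Y-flipped): 310.5217,13.3507 246.1837,21.0459 187.1885,25.8069 133.5363,27.6337 85.2270,26.5262.

Run 2: the run's S304 means `#000000` (engrave). The run is open, so emit a `<polyline>` with points (Y-flipped): 370.5585,116.2244 19.3725,98.0329.

Run 3: power S637 maps to stroke `#ff0000` (score). The run is open, so emit a `<polyline>` with points (Y-flipped): 267.8073,101.7437 235.7114,80.3906 25.9402,47.8043 105.3815,18.7272 241.6205,32.8027.

Run 4: the run's S304 means `#000000` (engrave). The run returns to its start, so emit a `<polygon>` with points (Y-flipped): 147.5499,5.8538 268.3181,5.8538 268.3181,25.2077 147.5499,25.2077.

Run 5: the run's S637 means `#ff0000` (score). The run returns to its start, so emit a `<polygon>` with points (Y-flipped): 271.5222,20.3863 268.2160,91.8303 336.3362,35.9152 94.5249,48.1711 41.1531,82.5555.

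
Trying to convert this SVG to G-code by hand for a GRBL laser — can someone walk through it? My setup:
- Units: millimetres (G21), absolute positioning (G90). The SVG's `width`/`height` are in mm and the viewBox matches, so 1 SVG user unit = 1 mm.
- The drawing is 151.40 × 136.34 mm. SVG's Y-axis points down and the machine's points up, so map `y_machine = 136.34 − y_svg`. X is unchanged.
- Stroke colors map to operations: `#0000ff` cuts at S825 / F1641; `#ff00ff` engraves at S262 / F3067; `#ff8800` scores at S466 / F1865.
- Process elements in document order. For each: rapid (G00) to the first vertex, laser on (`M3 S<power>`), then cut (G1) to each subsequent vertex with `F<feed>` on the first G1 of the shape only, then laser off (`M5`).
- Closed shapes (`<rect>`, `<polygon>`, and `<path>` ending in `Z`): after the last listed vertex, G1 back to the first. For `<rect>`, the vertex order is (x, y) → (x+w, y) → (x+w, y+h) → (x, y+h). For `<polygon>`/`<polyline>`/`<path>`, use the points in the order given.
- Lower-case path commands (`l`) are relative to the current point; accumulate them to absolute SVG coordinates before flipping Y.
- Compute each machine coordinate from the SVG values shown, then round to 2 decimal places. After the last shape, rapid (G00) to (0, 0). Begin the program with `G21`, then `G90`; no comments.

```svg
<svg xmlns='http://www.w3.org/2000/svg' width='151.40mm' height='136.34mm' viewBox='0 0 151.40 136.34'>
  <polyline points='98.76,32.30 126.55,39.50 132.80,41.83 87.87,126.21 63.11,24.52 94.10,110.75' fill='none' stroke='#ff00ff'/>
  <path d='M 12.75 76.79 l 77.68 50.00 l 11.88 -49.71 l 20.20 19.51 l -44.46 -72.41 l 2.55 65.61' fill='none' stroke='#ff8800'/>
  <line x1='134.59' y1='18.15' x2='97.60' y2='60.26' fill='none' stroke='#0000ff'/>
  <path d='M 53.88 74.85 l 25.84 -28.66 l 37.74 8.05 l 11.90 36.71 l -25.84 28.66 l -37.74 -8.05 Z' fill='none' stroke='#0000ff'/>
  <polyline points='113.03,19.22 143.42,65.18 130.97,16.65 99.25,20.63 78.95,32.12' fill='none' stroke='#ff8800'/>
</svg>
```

G21
G90
G00 X98.76 Y104.04
M3 S262
G1 X126.55 Y96.84 F3067
G1 X132.80 Y94.51
G1 X87.87 Y10.13
G1 X63.11 Y111.82
G1 X94.10 Y25.59
M5
G00 X12.75 Y59.55
M3 S466
G1 X90.43 Y9.55 F1865
G1 X102.31 Y59.26
G1 X122.51 Y39.75
G1 X78.05 Y112.16
G1 X80.60 Y46.55
M5
G00 X134.59 Y118.19
M3 S825
G1 X97.60 Y76.08 F1641
M5
G00 X53.88 Y61.49
M3 S825
G1 X79.72 Y90.15 F1641
G1 X117.46 Y82.10
G1 X129.36 Y45.39
G1 X103.52 Y16.73
G1 X65.78 Y24.78
G1 X53.88 Y61.49
M5
G00 X113.03 Y117.12
M3 S466
G1 X143.42 Y71.16 F1865
G1 X130.97 Y119.69
G1 X99.25 Y115.71
G1 X78.95 Y104.22
M5
G00 X0.00 Y0.00

1 u = 1 mm; y_m = 136.34 − y.

[1] `<polyline>` open polyline, #ff00ff→engrave S262 F3067: (98.76,104.04) → (126.55,96.84) → (132.80,94.51) → (87.87,10.13) → (63.11,111.82) → (94.10,25.59)

[2] `<path>` open polyline, #ff8800→score S466 F1865: (12.75,59.55) → (90.43,9.55) → (102.31,59.26) → (122.51,39.75) → (78.05,112.16) → (80.60,46.55)

[3] `<line>` line segment, #0000ff→cut S825 F1641: (134.59,118.19) → (97.60,76.08)

[4] `<path>` regular polygon, #0000ff→cut S825 F1641: (53.88,61.49) → (79.72,90.15) → (117.46,82.10) → (129.36,45.39) → (103.52,16.73) → (65.78,24.78) → (53.88,61.49) (closed)

[5] `<polyline>` open polyline, #ff8800→score S466 F1865: (113.03,117.12) → (143.42,71.16) → (130.97,119.69) → (99.25,115.71) → (78.95,104.22)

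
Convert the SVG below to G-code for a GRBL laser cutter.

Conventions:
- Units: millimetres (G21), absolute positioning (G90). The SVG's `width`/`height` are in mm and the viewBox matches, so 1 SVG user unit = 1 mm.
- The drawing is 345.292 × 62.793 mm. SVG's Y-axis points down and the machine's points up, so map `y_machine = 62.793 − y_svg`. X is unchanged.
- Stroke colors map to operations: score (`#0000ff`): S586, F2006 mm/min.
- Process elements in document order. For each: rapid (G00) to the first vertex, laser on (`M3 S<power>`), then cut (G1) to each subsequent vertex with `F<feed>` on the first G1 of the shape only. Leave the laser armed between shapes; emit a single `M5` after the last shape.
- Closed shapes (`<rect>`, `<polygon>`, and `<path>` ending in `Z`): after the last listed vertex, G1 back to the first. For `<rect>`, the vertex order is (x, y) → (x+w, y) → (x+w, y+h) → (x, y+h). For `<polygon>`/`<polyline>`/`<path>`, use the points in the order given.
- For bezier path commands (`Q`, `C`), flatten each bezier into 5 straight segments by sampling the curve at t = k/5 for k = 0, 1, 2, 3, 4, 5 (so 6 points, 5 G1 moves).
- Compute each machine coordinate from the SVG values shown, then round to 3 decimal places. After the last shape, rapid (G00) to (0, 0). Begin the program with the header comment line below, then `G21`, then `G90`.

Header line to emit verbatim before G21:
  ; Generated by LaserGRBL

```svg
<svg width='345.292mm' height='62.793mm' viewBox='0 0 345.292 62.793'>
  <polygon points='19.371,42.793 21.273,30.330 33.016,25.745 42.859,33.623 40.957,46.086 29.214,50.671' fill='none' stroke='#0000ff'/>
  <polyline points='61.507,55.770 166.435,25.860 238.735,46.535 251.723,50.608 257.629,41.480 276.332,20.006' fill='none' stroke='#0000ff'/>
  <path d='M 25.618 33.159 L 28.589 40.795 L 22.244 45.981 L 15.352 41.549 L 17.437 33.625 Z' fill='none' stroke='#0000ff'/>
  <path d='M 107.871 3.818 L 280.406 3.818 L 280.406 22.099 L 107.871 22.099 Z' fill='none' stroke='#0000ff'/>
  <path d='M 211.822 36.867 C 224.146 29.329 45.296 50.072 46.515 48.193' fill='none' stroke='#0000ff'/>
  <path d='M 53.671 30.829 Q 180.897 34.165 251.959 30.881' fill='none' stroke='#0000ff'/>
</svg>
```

Since the viewBox matches the mm dimensions, user units are millimetres directly. The only transform is the Y-flip y_m = 62.793 − y_svg.

Shape 1 is a regular polygon drawn with `<polygon>`. Its stroke #0000ff means score at S586, F2006. After flipping Y the toolpath is (19.371,20.000) → (21.273,32.463) → (33.016,37.048) → (42.859,29.170) → (40.957,16.707) → (29.214,12.122) → (19.371,20.000), returning to the start.

Shape 2 is a open polyline drawn with `<polyline>`. Its stroke #0000ff means score at S586, F2006. After flipping Y the toolpath is (61.507,7.023) → (166.435,36.933) → (238.735,16.258) → (251.723,12.185) → (257.629,21.313) → (276.332,42.787).

Shape 3 is a regular polygon drawn with `<path>`. Its stroke #0000ff means score at S586, F2006. After flipping Y the toolpath is (25.618,29.634) → (28.589,21.998) → (22.244,16.812) → (15.352,21.244) → (17.437,29.168) → (25.618,29.634), returning to the start.

Shape 4 is a rectangle drawn with `<path>`. Its stroke #0000ff means score at S586, F2006. After flipping Y the toolpath is (107.871,58.975) → (280.406,58.975) → (280.406,40.694) → (107.871,40.694) → (107.871,58.975), returning to the start.

Shape 5 is a cubic bezier drawn with `<path>`. Its stroke #0000ff means score at S586, F2006. After flipping Y the toolpath is (211.822,25.926) → (199.245,27.462) → (158.607,24.655) → (107.726,19.946) → (64.422,15.780) → (46.515,14.600).

Shape 6 is a quadratic bezier drawn with `<path>`. Its stroke #0000ff means score at S586, F2006. After flipping Y the toolpath is (53.671,31.964) → (102.315,30.894) → (146.466,30.354) → (186.123,30.344) → (221.288,30.863) → (251.959,31.912).

; Generated by LaserGRBL
G21
G90
G00 X19.371 Y20.000
M3 S586
G1 X21.273 Y32.463 F2006
G1 X33.016 Y37.048
G1 X42.859 Y29.170
G1 X40.957 Y16.707
G1 X29.214 Y12.122
G1 X19.371 Y20.000
G00 X61.507 Y7.023
M3 S586
G1 X166.435 Y36.933 F2006
G1 X238.735 Y16.258
G1 X251.723 Y12.185
G1 X257.629 Y21.313
G1 X276.332 Y42.787
G00 X25.618 Y29.634
M3 S586
G1 X28.589 Y21.998 F2006
G1 X22.244 Y16.812
G1 X15.352 Y21.244
G1 X17.437 Y29.168
G1 X25.618 Y29.634
G00 X107.871 Y58.975
M3 S586
G1 X280.406 Y58.975 F2006
G1 X280.406 Y40.694
G1 X107.871 Y40.694
G1 X107.871 Y58.975
G00 X211.822 Y25.926
M3 S586
G1 X199.245 Y27.462 F2006
G1 X158.607 Y24.655
G1 X107.726 Y19.946
G1 X64.422 Y15.780
G1 X46.515 Y14.600
G00 X53.671 Y31.964
M3 S586
G1 X102.315 Y30.894 F2006
G1 X146.466 Y30.354
G1 X186.123 Y30.344
G1 X221.288 Y30.863
G1 X251.959 Y31.912
M5
G00 X0.000 Y0.000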